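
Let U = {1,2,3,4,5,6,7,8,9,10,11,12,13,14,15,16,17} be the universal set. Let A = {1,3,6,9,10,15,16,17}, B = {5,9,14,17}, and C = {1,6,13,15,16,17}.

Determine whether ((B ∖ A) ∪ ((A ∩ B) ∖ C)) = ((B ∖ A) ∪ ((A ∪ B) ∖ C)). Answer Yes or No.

B ∖ A = {5,14}
A ∩ B = {9,17}
(A ∩ B) ∖ C = {9}
(B ∖ A) ∪ ((A ∩ B) ∖ C) = {5,9,14}
A ∪ B = {1,3,5,6,9,10,14,15,16,17}
(A ∪ B) ∖ C = {3,5,9,10,14}
(B ∖ A) ∪ ((A ∪ B) ∖ C) = {3,5,9,10,14}
3 ∈ (B ∖ A) ∪ ((A ∪ B) ∖ C) but 3 ∉ (B ∖ A) ∪ ((A ∩ B) ∖ C), so they differ.

No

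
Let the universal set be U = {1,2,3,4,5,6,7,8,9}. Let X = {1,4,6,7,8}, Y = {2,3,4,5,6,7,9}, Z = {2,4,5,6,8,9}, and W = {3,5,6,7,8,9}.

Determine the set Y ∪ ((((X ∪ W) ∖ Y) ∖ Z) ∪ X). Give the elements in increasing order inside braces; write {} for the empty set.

X ∪ W = {1,3,4,5,6,7,8,9}
(X ∪ W) ∖ Y = {1,8}
((X ∪ W) ∖ Y) ∖ Z = {1}
(((X ∪ W) ∖ Y) ∖ Z) ∪ X = {1,4,6,7,8}
Y ∪ ((((X ∪ W) ∖ Y) ∖ Z) ∪ X) = {1,2,3,4,5,6,7,8,9}

{1,2,3,4,5,6,7,8,9}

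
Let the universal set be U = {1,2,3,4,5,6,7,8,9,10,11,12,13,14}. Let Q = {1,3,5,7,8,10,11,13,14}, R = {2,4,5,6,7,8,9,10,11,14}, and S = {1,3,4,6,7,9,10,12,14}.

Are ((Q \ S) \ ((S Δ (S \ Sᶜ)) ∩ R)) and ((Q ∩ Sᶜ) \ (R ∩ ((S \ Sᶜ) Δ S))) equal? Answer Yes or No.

Yes

Q \ S = {5,8,11,13}
Sᶜ = {2,5,8,11,13}
S \ Sᶜ = {1,3,4,6,7,9,10,12,14}
S Δ (S \ Sᶜ) = {}
(S Δ (S \ Sᶜ)) ∩ R = {}
(Q \ S) \ ((S Δ (S \ Sᶜ)) ∩ R) = {5,8,11,13}
Q ∩ Sᶜ = {5,8,11,13}
(S \ Sᶜ) Δ S = {}
R ∩ ((S \ Sᶜ) Δ S) = {}
(Q ∩ Sᶜ) \ (R ∩ ((S \ Sᶜ) Δ S)) = {5,8,11,13}
Both equal {5,8,11,13}, so (Q \ S) \ ((S Δ (S \ Sᶜ)) ∩ R) = (Q ∩ Sᶜ) \ (R ∩ ((S \ Sᶜ) Δ S)).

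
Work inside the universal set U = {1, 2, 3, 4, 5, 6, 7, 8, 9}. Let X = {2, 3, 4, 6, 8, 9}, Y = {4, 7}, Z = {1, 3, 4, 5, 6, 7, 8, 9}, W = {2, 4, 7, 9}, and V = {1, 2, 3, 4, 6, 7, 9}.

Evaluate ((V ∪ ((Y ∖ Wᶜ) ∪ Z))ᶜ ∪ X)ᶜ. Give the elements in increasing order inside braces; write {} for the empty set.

Wᶜ = {1, 3, 5, 6, 8}
Y ∖ Wᶜ = {4, 7}
(Y ∖ Wᶜ) ∪ Z = {1, 3, 4, 5, 6, 7, 8, 9}
V ∪ ((Y ∖ Wᶜ) ∪ Z) = {1, 2, 3, 4, 5, 6, 7, 8, 9}
(V ∪ ((Y ∖ Wᶜ) ∪ Z))ᶜ = {}
(V ∪ ((Y ∖ Wᶜ) ∪ Z))ᶜ ∪ X = {2, 3, 4, 6, 8, 9}
((V ∪ ((Y ∖ Wᶜ) ∪ Z))ᶜ ∪ X)ᶜ = {1, 5, 7}

{1, 5, 7}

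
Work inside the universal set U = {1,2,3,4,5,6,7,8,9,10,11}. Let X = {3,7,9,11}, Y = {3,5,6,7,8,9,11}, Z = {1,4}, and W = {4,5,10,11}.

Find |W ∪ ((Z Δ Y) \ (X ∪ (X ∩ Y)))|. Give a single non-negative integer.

Z Δ Y = {1,3,4,5,6,7,8,9,11}
X ∩ Y = {3,7,9,11}
X ∪ (X ∩ Y) = {3,7,9,11}
(Z Δ Y) \ (X ∪ (X ∩ Y)) = {1,4,5,6,8}
W ∪ ((Z Δ Y) \ (X ∪ (X ∩ Y))) = {1,4,5,6,8,10,11}
|W ∪ ((Z Δ Y) \ (X ∪ (X ∩ Y)))| = 7

7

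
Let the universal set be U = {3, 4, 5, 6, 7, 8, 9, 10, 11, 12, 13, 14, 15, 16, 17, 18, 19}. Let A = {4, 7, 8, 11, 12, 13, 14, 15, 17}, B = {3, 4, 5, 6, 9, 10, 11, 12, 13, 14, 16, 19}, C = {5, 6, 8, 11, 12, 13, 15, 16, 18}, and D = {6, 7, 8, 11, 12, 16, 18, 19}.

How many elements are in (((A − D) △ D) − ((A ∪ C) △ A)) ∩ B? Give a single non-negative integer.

6

A − D = {4, 13, 14, 15, 17}
(A − D) △ D = {4, 6, 7, 8, 11, 12, 13, 14, 15, 16, 17, 18, 19}
A ∪ C = {4, 5, 6, 7, 8, 11, 12, 13, 14, 15, 16, 17, 18}
(A ∪ C) △ A = {5, 6, 16, 18}
((A − D) △ D) − ((A ∪ C) △ A) = {4, 7, 8, 11, 12, 13, 14, 15, 17, 19}
(((A − D) △ D) − ((A ∪ C) △ A)) ∩ B = {4, 11, 12, 13, 14, 19}
|(((A − D) △ D) − ((A ∪ C) △ A)) ∩ B| = 6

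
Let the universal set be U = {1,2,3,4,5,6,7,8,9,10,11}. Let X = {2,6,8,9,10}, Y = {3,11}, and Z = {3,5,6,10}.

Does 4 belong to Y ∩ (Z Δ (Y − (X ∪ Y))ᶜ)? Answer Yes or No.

4 ∉ X and 4 ∉ Y, so 4 ∉ X ∪ Y
4 ∉ Y and 4 ∉ (X ∪ Y), so 4 ∉ Y − (X ∪ Y)
4 ∈ (Y − (X ∪ Y))ᶜ since 4 ∉ (Y − (X ∪ Y))
4 ∉ Z and 4 ∈ (Y − (X ∪ Y))ᶜ, so 4 ∈ Z Δ (Y − (X ∪ Y))ᶜ
4 ∉ Y and 4 ∈ (Z Δ (Y − (X ∪ Y))ᶜ), so 4 ∉ Y ∩ (Z Δ (Y − (X ∪ Y))ᶜ)

No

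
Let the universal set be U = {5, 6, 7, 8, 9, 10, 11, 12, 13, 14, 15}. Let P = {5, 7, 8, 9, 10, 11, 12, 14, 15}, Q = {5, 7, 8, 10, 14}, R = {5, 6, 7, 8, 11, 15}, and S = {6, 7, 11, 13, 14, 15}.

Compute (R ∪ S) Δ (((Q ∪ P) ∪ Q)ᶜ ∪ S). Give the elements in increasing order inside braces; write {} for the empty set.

R ∪ S = {5, 6, 7, 8, 11, 13, 14, 15}
Q ∪ P = {5, 7, 8, 9, 10, 11, 12, 14, 15}
(Q ∪ P) ∪ Q = {5, 7, 8, 9, 10, 11, 12, 14, 15}
((Q ∪ P) ∪ Q)ᶜ = {6, 13}
((Q ∪ P) ∪ Q)ᶜ ∪ S = {6, 7, 11, 13, 14, 15}
(R ∪ S) Δ (((Q ∪ P) ∪ Q)ᶜ ∪ S) = {5, 8}

{5, 8}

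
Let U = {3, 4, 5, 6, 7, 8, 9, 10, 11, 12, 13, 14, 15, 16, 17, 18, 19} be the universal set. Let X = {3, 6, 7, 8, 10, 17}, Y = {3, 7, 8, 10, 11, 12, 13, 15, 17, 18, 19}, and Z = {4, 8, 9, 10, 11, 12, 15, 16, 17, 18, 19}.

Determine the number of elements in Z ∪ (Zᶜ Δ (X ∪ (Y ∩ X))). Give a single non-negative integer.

Zᶜ = {3, 5, 6, 7, 13, 14}
Y ∩ X = {3, 7, 8, 10, 17}
X ∪ (Y ∩ X) = {3, 6, 7, 8, 10, 17}
Zᶜ Δ (X ∪ (Y ∩ X)) = {5, 8, 10, 13, 14, 17}
Z ∪ (Zᶜ Δ (X ∪ (Y ∩ X))) = {4, 5, 8, 9, 10, 11, 12, 13, 14, 15, 16, 17, 18, 19}
|Z ∪ (Zᶜ Δ (X ∪ (Y ∩ X)))| = 14

14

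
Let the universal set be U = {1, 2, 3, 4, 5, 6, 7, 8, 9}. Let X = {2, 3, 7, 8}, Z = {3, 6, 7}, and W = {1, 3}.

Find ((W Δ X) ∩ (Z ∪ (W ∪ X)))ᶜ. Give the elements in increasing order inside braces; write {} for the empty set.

W Δ X = {1, 2, 7, 8}
W ∪ X = {1, 2, 3, 7, 8}
Z ∪ (W ∪ X) = {1, 2, 3, 6, 7, 8}
(W Δ X) ∩ (Z ∪ (W ∪ X)) = {1, 2, 7, 8}
((W Δ X) ∩ (Z ∪ (W ∪ X)))ᶜ = {3, 4, 5, 6, 9}

{3, 4, 5, 6, 9}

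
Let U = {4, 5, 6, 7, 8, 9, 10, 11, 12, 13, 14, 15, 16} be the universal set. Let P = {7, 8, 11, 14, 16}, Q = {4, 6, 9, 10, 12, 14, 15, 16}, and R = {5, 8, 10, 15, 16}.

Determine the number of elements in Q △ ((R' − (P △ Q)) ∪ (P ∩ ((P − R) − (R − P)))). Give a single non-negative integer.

R' = {4, 6, 7, 9, 11, 12, 13, 14}
P △ Q = {4, 6, 7, 8, 9, 10, 11, 12, 15}
R' − (P △ Q) = {13, 14}
P − R = {7, 11, 14}
R − P = {5, 10, 15}
(P − R) − (R − P) = {7, 11, 14}
P ∩ ((P − R) − (R − P)) = {7, 11, 14}
(R' − (P △ Q)) ∪ (P ∩ ((P − R) − (R − P))) = {7, 11, 13, 14}
Q △ ((R' − (P △ Q)) ∪ (P ∩ ((P − R) − (R − P)))) = {4, 6, 7, 9, 10, 11, 12, 13, 15, 16}
|Q △ ((R' − (P △ Q)) ∪ (P ∩ ((P − R) − (R − P))))| = 10

10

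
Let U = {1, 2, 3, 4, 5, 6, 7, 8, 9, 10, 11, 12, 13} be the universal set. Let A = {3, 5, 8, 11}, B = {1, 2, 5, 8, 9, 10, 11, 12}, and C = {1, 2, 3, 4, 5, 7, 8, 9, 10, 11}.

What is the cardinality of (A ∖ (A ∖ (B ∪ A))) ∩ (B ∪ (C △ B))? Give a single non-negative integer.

4

B ∪ A = {1, 2, 3, 5, 8, 9, 10, 11, 12}
A ∖ (B ∪ A) = {}
A ∖ (A ∖ (B ∪ A)) = {3, 5, 8, 11}
C △ B = {3, 4, 7, 12}
B ∪ (C △ B) = {1, 2, 3, 4, 5, 7, 8, 9, 10, 11, 12}
(A ∖ (A ∖ (B ∪ A))) ∩ (B ∪ (C △ B)) = {3, 5, 8, 11}
|(A ∖ (A ∖ (B ∪ A))) ∩ (B ∪ (C △ B))| = 4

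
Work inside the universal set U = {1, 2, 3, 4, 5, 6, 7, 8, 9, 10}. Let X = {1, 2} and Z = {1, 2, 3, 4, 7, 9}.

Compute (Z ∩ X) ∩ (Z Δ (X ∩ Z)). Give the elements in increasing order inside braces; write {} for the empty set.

Z ∩ X = {1, 2}
X ∩ Z = {1, 2}
Z Δ (X ∩ Z) = {3, 4, 7, 9}
(Z ∩ X) ∩ (Z Δ (X ∩ Z)) = {}

{}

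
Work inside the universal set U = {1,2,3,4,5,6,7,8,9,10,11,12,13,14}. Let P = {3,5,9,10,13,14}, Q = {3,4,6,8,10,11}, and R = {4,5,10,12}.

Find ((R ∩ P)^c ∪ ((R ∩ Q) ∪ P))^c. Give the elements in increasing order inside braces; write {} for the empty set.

{}

R ∩ P = {5,10}
(R ∩ P)^c = {1,2,3,4,6,7,8,9,11,12,13,14}
R ∩ Q = {4,10}
(R ∩ Q) ∪ P = {3,4,5,9,10,13,14}
(R ∩ P)^c ∪ ((R ∩ Q) ∪ P) = {1,2,3,4,5,6,7,8,9,10,11,12,13,14}
((R ∩ P)^c ∪ ((R ∩ Q) ∪ P))^c = {}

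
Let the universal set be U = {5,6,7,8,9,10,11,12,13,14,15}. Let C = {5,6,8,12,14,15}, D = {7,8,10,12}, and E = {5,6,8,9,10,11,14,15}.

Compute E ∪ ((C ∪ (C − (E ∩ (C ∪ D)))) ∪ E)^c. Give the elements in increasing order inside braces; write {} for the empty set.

{5,6,7,8,9,10,11,13,14,15}

C ∪ D = {5,6,7,8,10,12,14,15}
E ∩ (C ∪ D) = {5,6,8,10,14,15}
C − (E ∩ (C ∪ D)) = {12}
C ∪ (C − (E ∩ (C ∪ D))) = {5,6,8,12,14,15}
(C ∪ (C − (E ∩ (C ∪ D)))) ∪ E = {5,6,8,9,10,11,12,14,15}
((C ∪ (C − (E ∩ (C ∪ D)))) ∪ E)^c = {7,13}
E ∪ ((C ∪ (C − (E ∩ (C ∪ D)))) ∪ E)^c = {5,6,7,8,9,10,11,13,14,15}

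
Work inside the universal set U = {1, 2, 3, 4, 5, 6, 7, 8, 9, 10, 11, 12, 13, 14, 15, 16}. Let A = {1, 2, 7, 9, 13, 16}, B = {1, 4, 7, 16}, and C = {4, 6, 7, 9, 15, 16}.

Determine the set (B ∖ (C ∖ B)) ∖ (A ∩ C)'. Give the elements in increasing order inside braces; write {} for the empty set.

{7, 16}

C ∖ B = {6, 9, 15}
B ∖ (C ∖ B) = {1, 4, 7, 16}
A ∩ C = {7, 9, 16}
(A ∩ C)' = {1, 2, 3, 4, 5, 6, 8, 10, 11, 12, 13, 14, 15}
(B ∖ (C ∖ B)) ∖ (A ∩ C)' = {7, 16}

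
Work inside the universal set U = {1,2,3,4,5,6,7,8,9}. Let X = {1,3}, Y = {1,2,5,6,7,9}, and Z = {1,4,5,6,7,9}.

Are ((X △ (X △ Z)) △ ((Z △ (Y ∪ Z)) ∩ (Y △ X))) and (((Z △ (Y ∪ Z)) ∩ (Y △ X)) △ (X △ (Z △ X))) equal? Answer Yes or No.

X △ Z = {3,4,5,6,7,9}
X △ (X △ Z) = {1,4,5,6,7,9}
Y ∪ Z = {1,2,4,5,6,7,9}
Z △ (Y ∪ Z) = {2}
Y △ X = {2,3,5,6,7,9}
(Z △ (Y ∪ Z)) ∩ (Y △ X) = {2}
(X △ (X △ Z)) △ ((Z △ (Y ∪ Z)) ∩ (Y △ X)) = {1,2,4,5,6,7,9}
Z △ X = {3,4,5,6,7,9}
X △ (Z △ X) = {1,4,5,6,7,9}
((Z △ (Y ∪ Z)) ∩ (Y △ X)) △ (X △ (Z △ X)) = {1,2,4,5,6,7,9}
Both equal {1,2,4,5,6,7,9}, so (X △ (X △ Z)) △ ((Z △ (Y ∪ Z)) ∩ (Y △ X)) = ((Z △ (Y ∪ Z)) ∩ (Y △ X)) △ (X △ (Z △ X)).

Yes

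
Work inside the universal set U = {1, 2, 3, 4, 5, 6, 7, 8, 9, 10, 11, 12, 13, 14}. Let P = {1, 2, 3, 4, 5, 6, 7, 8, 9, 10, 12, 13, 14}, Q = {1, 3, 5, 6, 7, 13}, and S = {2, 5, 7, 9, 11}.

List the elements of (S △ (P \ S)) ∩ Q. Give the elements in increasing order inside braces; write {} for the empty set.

P \ S = {1, 3, 4, 6, 8, 10, 12, 13, 14}
S △ (P \ S) = {1, 2, 3, 4, 5, 6, 7, 8, 9, 10, 11, 12, 13, 14}
(S △ (P \ S)) ∩ Q = {1, 3, 5, 6, 7, 13}

{1, 3, 5, 6, 7, 13}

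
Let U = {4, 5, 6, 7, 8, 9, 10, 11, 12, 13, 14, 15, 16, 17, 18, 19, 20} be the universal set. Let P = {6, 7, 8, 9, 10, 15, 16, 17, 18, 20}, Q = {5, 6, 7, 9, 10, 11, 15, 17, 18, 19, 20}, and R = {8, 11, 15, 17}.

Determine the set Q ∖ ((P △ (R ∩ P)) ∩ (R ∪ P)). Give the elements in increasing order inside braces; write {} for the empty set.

{5, 11, 15, 17, 19}

R ∩ P = {8, 15, 17}
P △ (R ∩ P) = {6, 7, 9, 10, 16, 18, 20}
R ∪ P = {6, 7, 8, 9, 10, 11, 15, 16, 17, 18, 20}
(P △ (R ∩ P)) ∩ (R ∪ P) = {6, 7, 9, 10, 16, 18, 20}
Q ∖ ((P △ (R ∩ P)) ∩ (R ∪ P)) = {5, 11, 15, 17, 19}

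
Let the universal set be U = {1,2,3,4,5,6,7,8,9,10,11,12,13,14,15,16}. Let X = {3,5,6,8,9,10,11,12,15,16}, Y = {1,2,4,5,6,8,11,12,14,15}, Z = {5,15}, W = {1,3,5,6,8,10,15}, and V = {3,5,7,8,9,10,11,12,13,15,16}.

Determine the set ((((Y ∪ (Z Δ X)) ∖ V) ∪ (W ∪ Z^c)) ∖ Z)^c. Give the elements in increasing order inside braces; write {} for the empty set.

{5,15}

Z Δ X = {3,6,8,9,10,11,12,16}
Y ∪ (Z Δ X) = {1,2,3,4,5,6,8,9,10,11,12,14,15,16}
(Y ∪ (Z Δ X)) ∖ V = {1,2,4,6,14}
Z^c = {1,2,3,4,6,7,8,9,10,11,12,13,14,16}
W ∪ Z^c = {1,2,3,4,5,6,7,8,9,10,11,12,13,14,15,16}
((Y ∪ (Z Δ X)) ∖ V) ∪ (W ∪ Z^c) = {1,2,3,4,5,6,7,8,9,10,11,12,13,14,15,16}
(((Y ∪ (Z Δ X)) ∖ V) ∪ (W ∪ Z^c)) ∖ Z = {1,2,3,4,6,7,8,9,10,11,12,13,14,16}
((((Y ∪ (Z Δ X)) ∖ V) ∪ (W ∪ Z^c)) ∖ Z)^c = {5,15}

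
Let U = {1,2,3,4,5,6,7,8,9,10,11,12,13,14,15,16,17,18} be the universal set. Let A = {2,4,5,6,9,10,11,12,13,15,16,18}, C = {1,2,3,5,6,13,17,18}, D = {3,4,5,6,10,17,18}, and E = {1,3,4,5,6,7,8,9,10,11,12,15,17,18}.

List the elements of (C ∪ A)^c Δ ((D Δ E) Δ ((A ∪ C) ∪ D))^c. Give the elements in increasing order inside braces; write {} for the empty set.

{1,7,8,9,11,12,15}

C ∪ A = {1,2,3,4,5,6,9,10,11,12,13,15,16,17,18}
(C ∪ A)^c = {7,8,14}
D Δ E = {1,7,8,9,11,12,15}
A ∪ C = {1,2,3,4,5,6,9,10,11,12,13,15,16,17,18}
(A ∪ C) ∪ D = {1,2,3,4,5,6,9,10,11,12,13,15,16,17,18}
(D Δ E) Δ ((A ∪ C) ∪ D) = {2,3,4,5,6,7,8,10,13,16,17,18}
((D Δ E) Δ ((A ∪ C) ∪ D))^c = {1,9,11,12,14,15}
(C ∪ A)^c Δ ((D Δ E) Δ ((A ∪ C) ∪ D))^c = {1,7,8,9,11,12,15}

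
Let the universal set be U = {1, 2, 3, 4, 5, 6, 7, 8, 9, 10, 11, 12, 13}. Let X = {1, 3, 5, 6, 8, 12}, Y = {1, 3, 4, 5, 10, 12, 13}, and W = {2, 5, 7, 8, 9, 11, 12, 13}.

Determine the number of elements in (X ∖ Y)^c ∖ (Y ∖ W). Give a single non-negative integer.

X ∖ Y = {6, 8}
(X ∖ Y)^c = {1, 2, 3, 4, 5, 7, 9, 10, 11, 12, 13}
Y ∖ W = {1, 3, 4, 10}
(X ∖ Y)^c ∖ (Y ∖ W) = {2, 5, 7, 9, 11, 12, 13}
|(X ∖ Y)^c ∖ (Y ∖ W)| = 7

7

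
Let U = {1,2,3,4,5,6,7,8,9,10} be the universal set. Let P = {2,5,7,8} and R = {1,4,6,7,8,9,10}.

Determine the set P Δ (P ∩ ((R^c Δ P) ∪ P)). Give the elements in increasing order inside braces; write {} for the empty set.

{}

R^c = {2,3,5}
R^c Δ P = {3,7,8}
(R^c Δ P) ∪ P = {2,3,5,7,8}
P ∩ ((R^c Δ P) ∪ P) = {2,5,7,8}
P Δ (P ∩ ((R^c Δ P) ∪ P)) = {}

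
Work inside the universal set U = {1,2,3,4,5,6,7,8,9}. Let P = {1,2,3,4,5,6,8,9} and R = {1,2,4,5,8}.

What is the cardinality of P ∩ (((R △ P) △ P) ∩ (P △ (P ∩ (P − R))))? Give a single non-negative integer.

5

R △ P = {3,6,9}
(R △ P) △ P = {1,2,4,5,8}
P − R = {3,6,9}
P ∩ (P − R) = {3,6,9}
P △ (P ∩ (P − R)) = {1,2,4,5,8}
((R △ P) △ P) ∩ (P △ (P ∩ (P − R))) = {1,2,4,5,8}
P ∩ (((R △ P) △ P) ∩ (P △ (P ∩ (P − R)))) = {1,2,4,5,8}
|P ∩ (((R △ P) △ P) ∩ (P △ (P ∩ (P − R))))| = 5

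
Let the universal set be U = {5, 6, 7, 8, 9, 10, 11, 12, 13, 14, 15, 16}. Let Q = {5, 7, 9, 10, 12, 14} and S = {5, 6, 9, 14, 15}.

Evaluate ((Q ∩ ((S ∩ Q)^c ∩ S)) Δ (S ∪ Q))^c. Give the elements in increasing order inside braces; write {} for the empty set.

S ∩ Q = {5, 9, 14}
(S ∩ Q)^c = {6, 7, 8, 10, 11, 12, 13, 15, 16}
(S ∩ Q)^c ∩ S = {6, 15}
Q ∩ ((S ∩ Q)^c ∩ S) = {}
S ∪ Q = {5, 6, 7, 9, 10, 12, 14, 15}
(Q ∩ ((S ∩ Q)^c ∩ S)) Δ (S ∪ Q) = {5, 6, 7, 9, 10, 12, 14, 15}
((Q ∩ ((S ∩ Q)^c ∩ S)) Δ (S ∪ Q))^c = {8, 11, 13, 16}

{8, 11, 13, 16}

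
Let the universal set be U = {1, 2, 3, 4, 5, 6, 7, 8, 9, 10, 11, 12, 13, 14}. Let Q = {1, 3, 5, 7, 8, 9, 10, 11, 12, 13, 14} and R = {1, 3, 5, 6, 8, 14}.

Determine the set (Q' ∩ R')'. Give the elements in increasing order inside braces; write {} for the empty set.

{1, 3, 5, 6, 7, 8, 9, 10, 11, 12, 13, 14}

Q' = {2, 4, 6}
R' = {2, 4, 7, 9, 10, 11, 12, 13}
Q' ∩ R' = {2, 4}
(Q' ∩ R')' = {1, 3, 5, 6, 7, 8, 9, 10, 11, 12, 13, 14}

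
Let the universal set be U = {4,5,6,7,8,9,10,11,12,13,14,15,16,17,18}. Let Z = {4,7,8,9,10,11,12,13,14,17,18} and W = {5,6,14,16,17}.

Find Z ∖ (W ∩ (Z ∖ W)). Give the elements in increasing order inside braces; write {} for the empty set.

Z ∖ W = {4,7,8,9,10,11,12,13,18}
W ∩ (Z ∖ W) = {}
Z ∖ (W ∩ (Z ∖ W)) = {4,7,8,9,10,11,12,13,14,17,18}

{4,7,8,9,10,11,12,13,14,17,18}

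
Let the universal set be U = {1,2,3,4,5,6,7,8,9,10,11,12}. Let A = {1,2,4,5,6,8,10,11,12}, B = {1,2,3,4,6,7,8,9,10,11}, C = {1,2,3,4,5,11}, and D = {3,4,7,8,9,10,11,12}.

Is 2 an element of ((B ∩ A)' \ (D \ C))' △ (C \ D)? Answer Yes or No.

No

2 ∈ B and 2 ∈ A, so 2 ∈ B ∩ A
2 ∉ (B ∩ A)' since 2 ∈ (B ∩ A)
2 ∉ D and 2 ∈ C, so 2 ∉ D \ C
2 ∉ (B ∩ A)' and 2 ∉ (D \ C), so 2 ∉ (B ∩ A)' \ (D \ C)
2 ∈ ((B ∩ A)' \ (D \ C))' since 2 ∉ ((B ∩ A)' \ (D \ C))
2 ∈ C and 2 ∉ D, so 2 ∈ C \ D
2 ∈ ((B ∩ A)' \ (D \ C))' and 2 ∈ (C \ D), so 2 ∉ ((B ∩ A)' \ (D \ C))' △ (C \ D)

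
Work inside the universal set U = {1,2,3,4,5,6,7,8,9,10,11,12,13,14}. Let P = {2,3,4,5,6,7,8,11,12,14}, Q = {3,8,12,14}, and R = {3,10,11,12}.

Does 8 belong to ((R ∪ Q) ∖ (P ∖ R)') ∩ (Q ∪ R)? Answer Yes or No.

Yes

8 ∉ R and 8 ∈ Q, so 8 ∈ R ∪ Q
8 ∈ P and 8 ∉ R, so 8 ∈ P ∖ R
8 ∉ (P ∖ R)' since 8 ∈ (P ∖ R)
8 ∈ (R ∪ Q) and 8 ∉ (P ∖ R)', so 8 ∈ (R ∪ Q) ∖ (P ∖ R)'
8 ∈ Q and 8 ∉ R, so 8 ∈ Q ∪ R
8 ∈ ((R ∪ Q) ∖ (P ∖ R)') and 8 ∈ (Q ∪ R), so 8 ∈ ((R ∪ Q) ∖ (P ∖ R)') ∩ (Q ∪ R)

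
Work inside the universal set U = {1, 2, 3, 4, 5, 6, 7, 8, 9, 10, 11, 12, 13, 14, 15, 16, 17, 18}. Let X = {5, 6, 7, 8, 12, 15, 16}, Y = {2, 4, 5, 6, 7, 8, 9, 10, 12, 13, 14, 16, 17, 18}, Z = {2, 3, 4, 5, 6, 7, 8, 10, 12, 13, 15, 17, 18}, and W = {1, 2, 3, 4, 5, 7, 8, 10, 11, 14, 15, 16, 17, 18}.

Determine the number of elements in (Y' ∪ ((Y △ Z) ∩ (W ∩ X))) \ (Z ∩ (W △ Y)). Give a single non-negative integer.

Y' = {1, 3, 11, 15}
Y △ Z = {3, 9, 14, 15, 16}
W ∩ X = {5, 7, 8, 15, 16}
(Y △ Z) ∩ (W ∩ X) = {15, 16}
Y' ∪ ((Y △ Z) ∩ (W ∩ X)) = {1, 3, 11, 15, 16}
W △ Y = {1, 3, 6, 9, 11, 12, 13, 15}
Z ∩ (W △ Y) = {3, 6, 12, 13, 15}
(Y' ∪ ((Y △ Z) ∩ (W ∩ X))) \ (Z ∩ (W △ Y)) = {1, 11, 16}
|(Y' ∪ ((Y △ Z) ∩ (W ∩ X))) \ (Z ∩ (W △ Y))| = 3

3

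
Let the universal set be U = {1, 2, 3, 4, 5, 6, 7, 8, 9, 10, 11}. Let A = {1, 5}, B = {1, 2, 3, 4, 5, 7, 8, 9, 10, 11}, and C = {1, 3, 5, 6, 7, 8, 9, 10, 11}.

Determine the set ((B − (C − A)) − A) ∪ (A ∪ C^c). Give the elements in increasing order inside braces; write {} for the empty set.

C − A = {3, 6, 7, 8, 9, 10, 11}
B − (C − A) = {1, 2, 4, 5}
(B − (C − A)) − A = {2, 4}
C^c = {2, 4}
A ∪ C^c = {1, 2, 4, 5}
((B − (C − A)) − A) ∪ (A ∪ C^c) = {1, 2, 4, 5}

{1, 2, 4, 5}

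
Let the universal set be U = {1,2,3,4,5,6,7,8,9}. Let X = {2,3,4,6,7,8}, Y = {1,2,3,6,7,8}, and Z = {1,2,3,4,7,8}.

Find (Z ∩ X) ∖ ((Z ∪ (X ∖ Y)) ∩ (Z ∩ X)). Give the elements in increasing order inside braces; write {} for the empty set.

Z ∩ X = {2,3,4,7,8}
X ∖ Y = {4}
Z ∪ (X ∖ Y) = {1,2,3,4,7,8}
(Z ∪ (X ∖ Y)) ∩ (Z ∩ X) = {2,3,4,7,8}
(Z ∩ X) ∖ ((Z ∪ (X ∖ Y)) ∩ (Z ∩ X)) = {}

{}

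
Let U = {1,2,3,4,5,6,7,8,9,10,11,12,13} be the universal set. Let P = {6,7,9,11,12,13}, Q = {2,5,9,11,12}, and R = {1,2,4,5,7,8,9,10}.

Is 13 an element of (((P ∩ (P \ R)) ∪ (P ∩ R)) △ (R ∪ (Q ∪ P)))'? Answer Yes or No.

13 ∈ P and 13 ∉ R, so 13 ∈ P \ R
13 ∈ P and 13 ∈ (P \ R), so 13 ∈ P ∩ (P \ R)
13 ∈ P and 13 ∉ R, so 13 ∉ P ∩ R
13 ∈ (P ∩ (P \ R)) and 13 ∉ (P ∩ R), so 13 ∈ (P ∩ (P \ R)) ∪ (P ∩ R)
13 ∉ Q and 13 ∈ P, so 13 ∈ Q ∪ P
13 ∉ R and 13 ∈ (Q ∪ P), so 13 ∈ R ∪ (Q ∪ P)
13 ∈ ((P ∩ (P \ R)) ∪ (P ∩ R)) and 13 ∈ (R ∪ (Q ∪ P)), so 13 ∉ ((P ∩ (P \ R)) ∪ (P ∩ R)) △ (R ∪ (Q ∪ P))
13 ∈ (((P ∩ (P \ R)) ∪ (P ∩ R)) △ (R ∪ (Q ∪ P)))' since 13 ∉ (((P ∩ (P \ R)) ∪ (P ∩ R)) △ (R ∪ (Q ∪ P)))

Yes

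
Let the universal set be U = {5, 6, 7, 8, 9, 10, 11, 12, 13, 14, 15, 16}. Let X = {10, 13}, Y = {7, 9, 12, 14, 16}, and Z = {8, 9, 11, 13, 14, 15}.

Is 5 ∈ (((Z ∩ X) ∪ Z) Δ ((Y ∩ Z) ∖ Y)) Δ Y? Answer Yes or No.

5 ∉ Z and 5 ∉ X, so 5 ∉ Z ∩ X
5 ∉ (Z ∩ X) and 5 ∉ Z, so 5 ∉ (Z ∩ X) ∪ Z
5 ∉ Y and 5 ∉ Z, so 5 ∉ Y ∩ Z
5 ∉ (Y ∩ Z) and 5 ∉ Y, so 5 ∉ (Y ∩ Z) ∖ Y
5 ∉ ((Z ∩ X) ∪ Z) and 5 ∉ ((Y ∩ Z) ∖ Y), so 5 ∉ ((Z ∩ X) ∪ Z) Δ ((Y ∩ Z) ∖ Y)
5 ∉ (((Z ∩ X) ∪ Z) Δ ((Y ∩ Z) ∖ Y)) and 5 ∉ Y, so 5 ∉ (((Z ∩ X) ∪ Z) Δ ((Y ∩ Z) ∖ Y)) Δ Y

No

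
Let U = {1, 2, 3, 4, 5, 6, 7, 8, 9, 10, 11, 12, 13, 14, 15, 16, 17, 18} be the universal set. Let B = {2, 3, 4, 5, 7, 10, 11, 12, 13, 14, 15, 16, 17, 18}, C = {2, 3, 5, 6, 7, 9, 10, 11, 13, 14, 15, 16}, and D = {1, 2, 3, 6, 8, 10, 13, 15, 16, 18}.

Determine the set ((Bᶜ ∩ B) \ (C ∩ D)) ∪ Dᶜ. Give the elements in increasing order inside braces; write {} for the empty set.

Bᶜ = {1, 6, 8, 9}
Bᶜ ∩ B = {}
C ∩ D = {2, 3, 6, 10, 13, 15, 16}
(Bᶜ ∩ B) \ (C ∩ D) = {}
Dᶜ = {4, 5, 7, 9, 11, 12, 14, 17}
((Bᶜ ∩ B) \ (C ∩ D)) ∪ Dᶜ = {4, 5, 7, 9, 11, 12, 14, 17}

{4, 5, 7, 9, 11, 12, 14, 17}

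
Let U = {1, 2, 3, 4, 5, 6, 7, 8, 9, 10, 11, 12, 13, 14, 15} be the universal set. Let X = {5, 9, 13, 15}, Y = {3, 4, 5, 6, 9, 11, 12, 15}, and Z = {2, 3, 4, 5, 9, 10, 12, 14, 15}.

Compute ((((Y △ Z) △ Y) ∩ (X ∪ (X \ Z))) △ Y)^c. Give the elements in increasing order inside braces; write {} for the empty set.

Y △ Z = {2, 6, 10, 11, 14}
(Y △ Z) △ Y = {2, 3, 4, 5, 9, 10, 12, 14, 15}
X \ Z = {13}
X ∪ (X \ Z) = {5, 9, 13, 15}
((Y △ Z) △ Y) ∩ (X ∪ (X \ Z)) = {5, 9, 15}
(((Y △ Z) △ Y) ∩ (X ∪ (X \ Z))) △ Y = {3, 4, 6, 11, 12}
((((Y △ Z) △ Y) ∩ (X ∪ (X \ Z))) △ Y)^c = {1, 2, 5, 7, 8, 9, 10, 13, 14, 15}

{1, 2, 5, 7, 8, 9, 10, 13, 14, 15}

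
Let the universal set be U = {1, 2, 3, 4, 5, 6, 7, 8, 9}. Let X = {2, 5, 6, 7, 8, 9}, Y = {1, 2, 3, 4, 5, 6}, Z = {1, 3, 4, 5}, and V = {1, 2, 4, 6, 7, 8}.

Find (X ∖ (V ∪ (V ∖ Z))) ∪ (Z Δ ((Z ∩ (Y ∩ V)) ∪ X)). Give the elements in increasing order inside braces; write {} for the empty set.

{2, 3, 5, 6, 7, 8, 9}

V ∖ Z = {2, 6, 7, 8}
V ∪ (V ∖ Z) = {1, 2, 4, 6, 7, 8}
X ∖ (V ∪ (V ∖ Z)) = {5, 9}
Y ∩ V = {1, 2, 4, 6}
Z ∩ (Y ∩ V) = {1, 4}
(Z ∩ (Y ∩ V)) ∪ X = {1, 2, 4, 5, 6, 7, 8, 9}
Z Δ ((Z ∩ (Y ∩ V)) ∪ X) = {2, 3, 6, 7, 8, 9}
(X ∖ (V ∪ (V ∖ Z))) ∪ (Z Δ ((Z ∩ (Y ∩ V)) ∪ X)) = {2, 3, 5, 6, 7, 8, 9}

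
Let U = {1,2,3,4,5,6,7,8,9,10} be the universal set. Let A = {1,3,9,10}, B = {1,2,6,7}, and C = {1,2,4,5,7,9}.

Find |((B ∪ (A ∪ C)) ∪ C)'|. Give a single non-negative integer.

1

A ∪ C = {1,2,3,4,5,7,9,10}
B ∪ (A ∪ C) = {1,2,3,4,5,6,7,9,10}
(B ∪ (A ∪ C)) ∪ C = {1,2,3,4,5,6,7,9,10}
((B ∪ (A ∪ C)) ∪ C)' = {8}
|((B ∪ (A ∪ C)) ∪ C)'| = 1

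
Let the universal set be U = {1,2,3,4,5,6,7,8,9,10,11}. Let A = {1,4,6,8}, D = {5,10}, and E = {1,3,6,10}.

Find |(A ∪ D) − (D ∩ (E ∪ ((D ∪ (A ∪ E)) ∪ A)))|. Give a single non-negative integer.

4

A ∪ D = {1,4,5,6,8,10}
A ∪ E = {1,3,4,6,8,10}
D ∪ (A ∪ E) = {1,3,4,5,6,8,10}
(D ∪ (A ∪ E)) ∪ A = {1,3,4,5,6,8,10}
E ∪ ((D ∪ (A ∪ E)) ∪ A) = {1,3,4,5,6,8,10}
D ∩ (E ∪ ((D ∪ (A ∪ E)) ∪ A)) = {5,10}
(A ∪ D) − (D ∩ (E ∪ ((D ∪ (A ∪ E)) ∪ A))) = {1,4,6,8}
|(A ∪ D) − (D ∩ (E ∪ ((D ∪ (A ∪ E)) ∪ A)))| = 4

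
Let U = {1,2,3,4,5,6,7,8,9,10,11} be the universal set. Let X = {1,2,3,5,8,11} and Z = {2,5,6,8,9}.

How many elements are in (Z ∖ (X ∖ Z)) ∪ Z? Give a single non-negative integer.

X ∖ Z = {1,3,11}
Z ∖ (X ∖ Z) = {2,5,6,8,9}
(Z ∖ (X ∖ Z)) ∪ Z = {2,5,6,8,9}
|(Z ∖ (X ∖ Z)) ∪ Z| = 5

5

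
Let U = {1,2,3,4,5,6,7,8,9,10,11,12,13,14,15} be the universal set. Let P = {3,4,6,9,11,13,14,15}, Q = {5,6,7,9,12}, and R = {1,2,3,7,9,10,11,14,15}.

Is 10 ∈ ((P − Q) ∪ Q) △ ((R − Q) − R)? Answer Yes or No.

No

10 ∉ P and 10 ∉ Q, so 10 ∉ P − Q
10 ∉ (P − Q) and 10 ∉ Q, so 10 ∉ (P − Q) ∪ Q
10 ∈ R and 10 ∉ Q, so 10 ∈ R − Q
10 ∈ (R − Q) and 10 ∈ R, so 10 ∉ (R − Q) − R
10 ∉ ((P − Q) ∪ Q) and 10 ∉ ((R − Q) − R), so 10 ∉ ((P − Q) ∪ Q) △ ((R − Q) − R)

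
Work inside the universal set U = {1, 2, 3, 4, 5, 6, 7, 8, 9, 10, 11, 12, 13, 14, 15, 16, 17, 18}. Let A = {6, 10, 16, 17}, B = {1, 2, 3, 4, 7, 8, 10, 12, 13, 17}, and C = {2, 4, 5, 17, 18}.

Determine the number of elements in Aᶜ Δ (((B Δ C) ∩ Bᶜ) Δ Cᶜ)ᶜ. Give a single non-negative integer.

Aᶜ = {1, 2, 3, 4, 5, 7, 8, 9, 11, 12, 13, 14, 15, 18}
B Δ C = {1, 3, 5, 7, 8, 10, 12, 13, 18}
Bᶜ = {5, 6, 9, 11, 14, 15, 16, 18}
(B Δ C) ∩ Bᶜ = {5, 18}
Cᶜ = {1, 3, 6, 7, 8, 9, 10, 11, 12, 13, 14, 15, 16}
((B Δ C) ∩ Bᶜ) Δ Cᶜ = {1, 3, 5, 6, 7, 8, 9, 10, 11, 12, 13, 14, 15, 16, 18}
(((B Δ C) ∩ Bᶜ) Δ Cᶜ)ᶜ = {2, 4, 17}
Aᶜ Δ (((B Δ C) ∩ Bᶜ) Δ Cᶜ)ᶜ = {1, 3, 5, 7, 8, 9, 11, 12, 13, 14, 15, 17, 18}
|Aᶜ Δ (((B Δ C) ∩ Bᶜ) Δ Cᶜ)ᶜ| = 13

13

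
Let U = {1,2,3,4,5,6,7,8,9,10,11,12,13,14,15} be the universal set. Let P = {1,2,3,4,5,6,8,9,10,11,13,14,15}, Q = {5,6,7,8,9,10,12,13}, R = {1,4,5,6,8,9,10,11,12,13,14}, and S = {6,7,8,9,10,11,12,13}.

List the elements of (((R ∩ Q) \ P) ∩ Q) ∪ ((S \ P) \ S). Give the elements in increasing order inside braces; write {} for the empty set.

R ∩ Q = {5,6,8,9,10,12,13}
(R ∩ Q) \ P = {12}
((R ∩ Q) \ P) ∩ Q = {12}
S \ P = {7,12}
(S \ P) \ S = {}
(((R ∩ Q) \ P) ∩ Q) ∪ ((S \ P) \ S) = {12}

{12}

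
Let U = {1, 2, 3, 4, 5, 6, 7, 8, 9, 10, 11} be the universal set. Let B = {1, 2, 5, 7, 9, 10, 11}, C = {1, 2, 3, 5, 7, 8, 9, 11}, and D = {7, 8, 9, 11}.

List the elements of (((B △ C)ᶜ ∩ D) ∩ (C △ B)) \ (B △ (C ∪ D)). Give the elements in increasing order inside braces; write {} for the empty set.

{}

B △ C = {3, 8, 10}
(B △ C)ᶜ = {1, 2, 4, 5, 6, 7, 9, 11}
(B △ C)ᶜ ∩ D = {7, 9, 11}
C △ B = {3, 8, 10}
((B △ C)ᶜ ∩ D) ∩ (C △ B) = {}
C ∪ D = {1, 2, 3, 5, 7, 8, 9, 11}
B △ (C ∪ D) = {3, 8, 10}
(((B △ C)ᶜ ∩ D) ∩ (C △ B)) \ (B △ (C ∪ D)) = {}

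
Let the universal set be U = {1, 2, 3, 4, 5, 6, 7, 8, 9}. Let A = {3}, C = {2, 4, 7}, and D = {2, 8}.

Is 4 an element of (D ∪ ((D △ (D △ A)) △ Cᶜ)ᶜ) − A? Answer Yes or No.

Yes

4 ∉ D and 4 ∉ A, so 4 ∉ D △ A
4 ∉ D and 4 ∉ (D △ A), so 4 ∉ D △ (D △ A)
4 ∈ C, so 4 ∉ Cᶜ
4 ∉ (D △ (D △ A)) and 4 ∉ Cᶜ, so 4 ∉ (D △ (D △ A)) △ Cᶜ
4 ∈ ((D △ (D △ A)) △ Cᶜ)ᶜ since 4 ∉ ((D △ (D △ A)) △ Cᶜ)
4 ∉ D and 4 ∈ ((D △ (D △ A)) △ Cᶜ)ᶜ, so 4 ∈ D ∪ ((D △ (D △ A)) △ Cᶜ)ᶜ
4 ∈ (D ∪ ((D △ (D △ A)) △ Cᶜ)ᶜ) and 4 ∉ A, so 4 ∈ (D ∪ ((D △ (D △ A)) △ Cᶜ)ᶜ) − A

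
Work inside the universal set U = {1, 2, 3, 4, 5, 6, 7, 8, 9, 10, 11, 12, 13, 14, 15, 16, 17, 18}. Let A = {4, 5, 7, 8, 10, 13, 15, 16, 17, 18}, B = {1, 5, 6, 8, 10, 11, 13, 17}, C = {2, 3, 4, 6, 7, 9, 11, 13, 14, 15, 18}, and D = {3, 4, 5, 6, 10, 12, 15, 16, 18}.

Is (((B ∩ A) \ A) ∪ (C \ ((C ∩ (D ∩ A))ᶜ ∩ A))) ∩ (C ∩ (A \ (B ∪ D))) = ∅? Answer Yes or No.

Yes

B ∩ A = {5, 8, 10, 13, 17}
(B ∩ A) \ A = {}
D ∩ A = {4, 5, 10, 15, 16, 18}
C ∩ (D ∩ A) = {4, 15, 18}
(C ∩ (D ∩ A))ᶜ = {1, 2, 3, 5, 6, 7, 8, 9, 10, 11, 12, 13, 14, 16, 17}
(C ∩ (D ∩ A))ᶜ ∩ A = {5, 7, 8, 10, 13, 16, 17}
C \ ((C ∩ (D ∩ A))ᶜ ∩ A) = {2, 3, 4, 6, 9, 11, 14, 15, 18}
((B ∩ A) \ A) ∪ (C \ ((C ∩ (D ∩ A))ᶜ ∩ A)) = {2, 3, 4, 6, 9, 11, 14, 15, 18}
B ∪ D = {1, 3, 4, 5, 6, 8, 10, 11, 12, 13, 15, 16, 17, 18}
A \ (B ∪ D) = {7}
C ∩ (A \ (B ∪ D)) = {7}
{2, 3, 4, 6, 9, 11, 14, 15, 18} and {7} share no elements.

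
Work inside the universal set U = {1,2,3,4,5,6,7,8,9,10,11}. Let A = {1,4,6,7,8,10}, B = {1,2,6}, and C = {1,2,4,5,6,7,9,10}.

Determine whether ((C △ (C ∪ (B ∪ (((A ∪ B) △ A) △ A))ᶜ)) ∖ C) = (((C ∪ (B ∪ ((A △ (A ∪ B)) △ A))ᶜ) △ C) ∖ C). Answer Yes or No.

A ∪ B = {1,2,4,6,7,8,10}
(A ∪ B) △ A = {2}
((A ∪ B) △ A) △ A = {1,2,4,6,7,8,10}
B ∪ (((A ∪ B) △ A) △ A) = {1,2,4,6,7,8,10}
(B ∪ (((A ∪ B) △ A) △ A))ᶜ = {3,5,9,11}
C ∪ (B ∪ (((A ∪ B) △ A) △ A))ᶜ = {1,2,3,4,5,6,7,9,10,11}
C △ (C ∪ (B ∪ (((A ∪ B) △ A) △ A))ᶜ) = {3,11}
(C △ (C ∪ (B ∪ (((A ∪ B) △ A) △ A))ᶜ)) ∖ C = {3,11}
A △ (A ∪ B) = {2}
(A △ (A ∪ B)) △ A = {1,2,4,6,7,8,10}
B ∪ ((A △ (A ∪ B)) △ A) = {1,2,4,6,7,8,10}
(B ∪ ((A △ (A ∪ B)) △ A))ᶜ = {3,5,9,11}
C ∪ (B ∪ ((A △ (A ∪ B)) △ A))ᶜ = {1,2,3,4,5,6,7,9,10,11}
(C ∪ (B ∪ ((A △ (A ∪ B)) △ A))ᶜ) △ C = {3,11}
((C ∪ (B ∪ ((A △ (A ∪ B)) △ A))ᶜ) △ C) ∖ C = {3,11}
Both equal {3,11}, so (C △ (C ∪ (B ∪ (((A ∪ B) △ A) △ A))ᶜ)) ∖ C = ((C ∪ (B ∪ ((A △ (A ∪ B)) △ A))ᶜ) △ C) ∖ C.

Yes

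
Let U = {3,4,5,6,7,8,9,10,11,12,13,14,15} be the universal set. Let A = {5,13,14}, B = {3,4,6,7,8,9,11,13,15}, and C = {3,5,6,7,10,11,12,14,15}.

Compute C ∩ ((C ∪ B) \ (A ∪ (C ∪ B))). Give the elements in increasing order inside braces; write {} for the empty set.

C ∪ B = {3,4,5,6,7,8,9,10,11,12,13,14,15}
A ∪ (C ∪ B) = {3,4,5,6,7,8,9,10,11,12,13,14,15}
(C ∪ B) \ (A ∪ (C ∪ B)) = {}
C ∩ ((C ∪ B) \ (A ∪ (C ∪ B))) = {}

{}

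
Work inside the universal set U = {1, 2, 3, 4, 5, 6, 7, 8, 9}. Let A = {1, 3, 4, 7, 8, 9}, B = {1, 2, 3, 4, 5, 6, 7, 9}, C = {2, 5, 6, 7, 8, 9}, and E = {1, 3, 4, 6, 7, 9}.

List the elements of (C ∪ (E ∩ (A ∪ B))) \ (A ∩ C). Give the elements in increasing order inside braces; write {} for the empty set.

A ∪ B = {1, 2, 3, 4, 5, 6, 7, 8, 9}
E ∩ (A ∪ B) = {1, 3, 4, 6, 7, 9}
C ∪ (E ∩ (A ∪ B)) = {1, 2, 3, 4, 5, 6, 7, 8, 9}
A ∩ C = {7, 8, 9}
(C ∪ (E ∩ (A ∪ B))) \ (A ∩ C) = {1, 2, 3, 4, 5, 6}

{1, 2, 3, 4, 5, 6}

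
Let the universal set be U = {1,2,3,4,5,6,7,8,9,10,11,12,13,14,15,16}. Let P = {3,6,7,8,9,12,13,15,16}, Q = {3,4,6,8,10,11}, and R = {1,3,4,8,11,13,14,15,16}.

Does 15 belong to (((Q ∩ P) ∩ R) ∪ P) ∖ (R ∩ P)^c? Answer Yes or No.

15 ∉ Q and 15 ∈ P, so 15 ∉ Q ∩ P
15 ∉ (Q ∩ P) and 15 ∈ R, so 15 ∉ (Q ∩ P) ∩ R
15 ∉ ((Q ∩ P) ∩ R) and 15 ∈ P, so 15 ∈ ((Q ∩ P) ∩ R) ∪ P
15 ∈ R and 15 ∈ P, so 15 ∈ R ∩ P
15 ∉ (R ∩ P)^c since 15 ∈ (R ∩ P)
15 ∈ (((Q ∩ P) ∩ R) ∪ P) and 15 ∉ (R ∩ P)^c, so 15 ∈ (((Q ∩ P) ∩ R) ∪ P) ∖ (R ∩ P)^c

Yes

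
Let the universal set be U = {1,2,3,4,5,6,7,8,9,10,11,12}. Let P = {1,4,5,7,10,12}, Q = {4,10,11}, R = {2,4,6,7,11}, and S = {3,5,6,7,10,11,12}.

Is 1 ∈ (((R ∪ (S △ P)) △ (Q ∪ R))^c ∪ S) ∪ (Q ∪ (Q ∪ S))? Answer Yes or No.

No

1 ∉ S and 1 ∈ P, so 1 ∈ S △ P
1 ∉ R and 1 ∈ (S △ P), so 1 ∈ R ∪ (S △ P)
1 ∉ Q and 1 ∉ R, so 1 ∉ Q ∪ R
1 ∈ (R ∪ (S △ P)) and 1 ∉ (Q ∪ R), so 1 ∈ (R ∪ (S △ P)) △ (Q ∪ R)
1 ∉ ((R ∪ (S △ P)) △ (Q ∪ R))^c since 1 ∈ ((R ∪ (S △ P)) △ (Q ∪ R))
1 ∉ ((R ∪ (S △ P)) △ (Q ∪ R))^c and 1 ∉ S, so 1 ∉ ((R ∪ (S △ P)) △ (Q ∪ R))^c ∪ S
1 ∉ Q and 1 ∉ S, so 1 ∉ Q ∪ S
1 ∉ Q and 1 ∉ (Q ∪ S), so 1 ∉ Q ∪ (Q ∪ S)
1 ∉ (((R ∪ (S △ P)) △ (Q ∪ R))^c ∪ S) and 1 ∉ (Q ∪ (Q ∪ S)), so 1 ∉ (((R ∪ (S △ P)) △ (Q ∪ R))^c ∪ S) ∪ (Q ∪ (Q ∪ S))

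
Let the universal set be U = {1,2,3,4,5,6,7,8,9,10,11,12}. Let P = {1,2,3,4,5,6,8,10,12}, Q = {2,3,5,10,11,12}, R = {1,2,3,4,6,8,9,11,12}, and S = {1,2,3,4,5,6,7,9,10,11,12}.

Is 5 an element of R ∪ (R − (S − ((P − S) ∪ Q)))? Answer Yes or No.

5 ∈ P and 5 ∈ S, so 5 ∉ P − S
5 ∉ (P − S) and 5 ∈ Q, so 5 ∈ (P − S) ∪ Q
5 ∈ S and 5 ∈ ((P − S) ∪ Q), so 5 ∉ S − ((P − S) ∪ Q)
5 ∉ R and 5 ∉ (S − ((P − S) ∪ Q)), so 5 ∉ R − (S − ((P − S) ∪ Q))
5 ∉ R and 5 ∉ (R − (S − ((P − S) ∪ Q))), so 5 ∉ R ∪ (R − (S − ((P − S) ∪ Q)))

No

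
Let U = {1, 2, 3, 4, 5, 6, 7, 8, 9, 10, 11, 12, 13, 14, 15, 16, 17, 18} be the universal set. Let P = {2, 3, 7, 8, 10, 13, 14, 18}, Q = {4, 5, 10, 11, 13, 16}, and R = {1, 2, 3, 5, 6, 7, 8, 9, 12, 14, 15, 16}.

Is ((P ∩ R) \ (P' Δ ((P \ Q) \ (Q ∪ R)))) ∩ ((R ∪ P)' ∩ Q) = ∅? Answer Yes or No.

Yes

P ∩ R = {2, 3, 7, 8, 14}
P' = {1, 4, 5, 6, 9, 11, 12, 15, 16, 17}
P \ Q = {2, 3, 7, 8, 14, 18}
Q ∪ R = {1, 2, 3, 4, 5, 6, 7, 8, 9, 10, 11, 12, 13, 14, 15, 16}
(P \ Q) \ (Q ∪ R) = {18}
P' Δ ((P \ Q) \ (Q ∪ R)) = {1, 4, 5, 6, 9, 11, 12, 15, 16, 17, 18}
(P ∩ R) \ (P' Δ ((P \ Q) \ (Q ∪ R))) = {2, 3, 7, 8, 14}
R ∪ P = {1, 2, 3, 5, 6, 7, 8, 9, 10, 12, 13, 14, 15, 16, 18}
(R ∪ P)' = {4, 11, 17}
(R ∪ P)' ∩ Q = {4, 11}
{2, 3, 7, 8, 14} and {4, 11} share no elements.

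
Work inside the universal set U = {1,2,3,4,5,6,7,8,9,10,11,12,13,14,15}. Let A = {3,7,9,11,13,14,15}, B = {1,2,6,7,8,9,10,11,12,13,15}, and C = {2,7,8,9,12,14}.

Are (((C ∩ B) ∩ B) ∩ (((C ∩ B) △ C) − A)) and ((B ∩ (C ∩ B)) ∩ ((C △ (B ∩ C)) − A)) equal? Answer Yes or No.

Yes

C ∩ B = {2,7,8,9,12}
(C ∩ B) ∩ B = {2,7,8,9,12}
(C ∩ B) △ C = {14}
((C ∩ B) △ C) − A = {}
((C ∩ B) ∩ B) ∩ (((C ∩ B) △ C) − A) = {}
B ∩ (C ∩ B) = {2,7,8,9,12}
B ∩ C = {2,7,8,9,12}
C △ (B ∩ C) = {14}
(C △ (B ∩ C)) − A = {}
(B ∩ (C ∩ B)) ∩ ((C △ (B ∩ C)) − A) = {}
Both equal {}, so ((C ∩ B) ∩ B) ∩ (((C ∩ B) △ C) − A) = (B ∩ (C ∩ B)) ∩ ((C △ (B ∩ C)) − A).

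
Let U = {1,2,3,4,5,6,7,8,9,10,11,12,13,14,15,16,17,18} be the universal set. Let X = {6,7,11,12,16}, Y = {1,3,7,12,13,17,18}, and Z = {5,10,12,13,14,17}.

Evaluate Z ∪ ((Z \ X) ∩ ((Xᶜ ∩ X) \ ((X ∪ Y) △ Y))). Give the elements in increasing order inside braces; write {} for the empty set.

Z \ X = {5,10,13,14,17}
Xᶜ = {1,2,3,4,5,8,9,10,13,14,15,17,18}
Xᶜ ∩ X = {}
X ∪ Y = {1,3,6,7,11,12,13,16,17,18}
(X ∪ Y) △ Y = {6,11,16}
(Xᶜ ∩ X) \ ((X ∪ Y) △ Y) = {}
(Z \ X) ∩ ((Xᶜ ∩ X) \ ((X ∪ Y) △ Y)) = {}
Z ∪ ((Z \ X) ∩ ((Xᶜ ∩ X) \ ((X ∪ Y) △ Y))) = {5,10,12,13,14,17}

{5,10,12,13,14,17}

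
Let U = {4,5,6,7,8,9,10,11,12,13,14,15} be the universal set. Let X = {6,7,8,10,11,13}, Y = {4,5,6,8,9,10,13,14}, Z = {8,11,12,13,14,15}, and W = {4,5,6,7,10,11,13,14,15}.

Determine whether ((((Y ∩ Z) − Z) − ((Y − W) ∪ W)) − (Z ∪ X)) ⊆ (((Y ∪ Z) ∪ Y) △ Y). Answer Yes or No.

Yes

Y ∩ Z = {8,13,14}
(Y ∩ Z) − Z = {}
Y − W = {8,9}
(Y − W) ∪ W = {4,5,6,7,8,9,10,11,13,14,15}
((Y ∩ Z) − Z) − ((Y − W) ∪ W) = {}
Z ∪ X = {6,7,8,10,11,12,13,14,15}
(((Y ∩ Z) − Z) − ((Y − W) ∪ W)) − (Z ∪ X) = {}
Y ∪ Z = {4,5,6,8,9,10,11,12,13,14,15}
(Y ∪ Z) ∪ Y = {4,5,6,8,9,10,11,12,13,14,15}
((Y ∪ Z) ∪ Y) △ Y = {11,12,15}
Every element of {} is in {11,12,15}, so (((Y ∩ Z) − Z) − ((Y − W) ∪ W)) − (Z ∪ X) ⊆ ((Y ∪ Z) ∪ Y) △ Y.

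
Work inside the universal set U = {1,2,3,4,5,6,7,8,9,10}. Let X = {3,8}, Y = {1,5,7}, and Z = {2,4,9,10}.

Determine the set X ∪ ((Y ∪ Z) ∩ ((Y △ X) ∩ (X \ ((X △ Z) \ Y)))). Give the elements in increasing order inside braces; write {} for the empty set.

{3,8}

Y ∪ Z = {1,2,4,5,7,9,10}
Y △ X = {1,3,5,7,8}
X △ Z = {2,3,4,8,9,10}
(X △ Z) \ Y = {2,3,4,8,9,10}
X \ ((X △ Z) \ Y) = {}
(Y △ X) ∩ (X \ ((X △ Z) \ Y)) = {}
(Y ∪ Z) ∩ ((Y △ X) ∩ (X \ ((X △ Z) \ Y))) = {}
X ∪ ((Y ∪ Z) ∩ ((Y △ X) ∩ (X \ ((X △ Z) \ Y)))) = {3,8}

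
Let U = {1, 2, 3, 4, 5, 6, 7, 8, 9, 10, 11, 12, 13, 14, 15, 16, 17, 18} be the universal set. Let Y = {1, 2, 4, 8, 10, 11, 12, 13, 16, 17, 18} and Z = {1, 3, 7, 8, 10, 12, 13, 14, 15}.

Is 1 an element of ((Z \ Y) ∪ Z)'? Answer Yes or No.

1 ∈ Z and 1 ∈ Y, so 1 ∉ Z \ Y
1 ∉ (Z \ Y) and 1 ∈ Z, so 1 ∈ (Z \ Y) ∪ Z
1 ∉ ((Z \ Y) ∪ Z)' since 1 ∈ ((Z \ Y) ∪ Z)

No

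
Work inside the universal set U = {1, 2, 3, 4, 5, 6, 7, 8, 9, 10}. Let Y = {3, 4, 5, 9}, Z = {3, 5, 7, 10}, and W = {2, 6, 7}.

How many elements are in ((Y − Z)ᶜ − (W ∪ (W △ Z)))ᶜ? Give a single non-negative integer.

8

Y − Z = {4, 9}
(Y − Z)ᶜ = {1, 2, 3, 5, 6, 7, 8, 10}
W △ Z = {2, 3, 5, 6, 10}
W ∪ (W △ Z) = {2, 3, 5, 6, 7, 10}
(Y − Z)ᶜ − (W ∪ (W △ Z)) = {1, 8}
((Y − Z)ᶜ − (W ∪ (W △ Z)))ᶜ = {2, 3, 4, 5, 6, 7, 9, 10}
|((Y − Z)ᶜ − (W ∪ (W △ Z)))ᶜ| = 8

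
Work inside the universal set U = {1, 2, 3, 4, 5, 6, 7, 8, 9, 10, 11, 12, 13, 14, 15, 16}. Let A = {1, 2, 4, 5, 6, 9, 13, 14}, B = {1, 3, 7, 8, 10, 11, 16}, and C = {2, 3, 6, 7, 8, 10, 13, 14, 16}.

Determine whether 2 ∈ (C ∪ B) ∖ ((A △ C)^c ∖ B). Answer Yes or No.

No

2 ∈ C and 2 ∉ B, so 2 ∈ C ∪ B
2 ∈ A and 2 ∈ C, so 2 ∉ A △ C
2 ∈ (A △ C)^c since 2 ∉ (A △ C)
2 ∈ (A △ C)^c and 2 ∉ B, so 2 ∈ (A △ C)^c ∖ B
2 ∈ (C ∪ B) and 2 ∈ ((A △ C)^c ∖ B), so 2 ∉ (C ∪ B) ∖ ((A △ C)^c ∖ B)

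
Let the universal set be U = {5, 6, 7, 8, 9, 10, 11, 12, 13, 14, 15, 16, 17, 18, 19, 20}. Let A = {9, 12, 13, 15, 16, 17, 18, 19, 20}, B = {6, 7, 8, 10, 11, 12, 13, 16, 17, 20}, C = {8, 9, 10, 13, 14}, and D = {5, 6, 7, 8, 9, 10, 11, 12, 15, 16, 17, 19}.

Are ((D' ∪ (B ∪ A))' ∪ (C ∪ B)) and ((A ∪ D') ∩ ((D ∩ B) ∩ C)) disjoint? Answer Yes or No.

Yes

D' = {13, 14, 18, 20}
B ∪ A = {6, 7, 8, 9, 10, 11, 12, 13, 15, 16, 17, 18, 19, 20}
D' ∪ (B ∪ A) = {6, 7, 8, 9, 10, 11, 12, 13, 14, 15, 16, 17, 18, 19, 20}
(D' ∪ (B ∪ A))' = {5}
C ∪ B = {6, 7, 8, 9, 10, 11, 12, 13, 14, 16, 17, 20}
(D' ∪ (B ∪ A))' ∪ (C ∪ B) = {5, 6, 7, 8, 9, 10, 11, 12, 13, 14, 16, 17, 20}
A ∪ D' = {9, 12, 13, 14, 15, 16, 17, 18, 19, 20}
D ∩ B = {6, 7, 8, 10, 11, 12, 16, 17}
(D ∩ B) ∩ C = {8, 10}
(A ∪ D') ∩ ((D ∩ B) ∩ C) = {}
{5, 6, 7, 8, 9, 10, 11, 12, 13, 14, 16, 17, 20} and {} share no elements.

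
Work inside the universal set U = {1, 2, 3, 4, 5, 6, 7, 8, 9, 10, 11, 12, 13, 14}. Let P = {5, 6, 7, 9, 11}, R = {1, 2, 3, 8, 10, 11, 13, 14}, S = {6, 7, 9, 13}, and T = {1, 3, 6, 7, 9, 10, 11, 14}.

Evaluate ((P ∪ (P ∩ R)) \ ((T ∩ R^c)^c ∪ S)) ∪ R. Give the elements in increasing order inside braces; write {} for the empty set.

{1, 2, 3, 8, 10, 11, 13, 14}

P ∩ R = {11}
P ∪ (P ∩ R) = {5, 6, 7, 9, 11}
R^c = {4, 5, 6, 7, 9, 12}
T ∩ R^c = {6, 7, 9}
(T ∩ R^c)^c = {1, 2, 3, 4, 5, 8, 10, 11, 12, 13, 14}
(T ∩ R^c)^c ∪ S = {1, 2, 3, 4, 5, 6, 7, 8, 9, 10, 11, 12, 13, 14}
(P ∪ (P ∩ R)) \ ((T ∩ R^c)^c ∪ S) = {}
((P ∪ (P ∩ R)) \ ((T ∩ R^c)^c ∪ S)) ∪ R = {1, 2, 3, 8, 10, 11, 13, 14}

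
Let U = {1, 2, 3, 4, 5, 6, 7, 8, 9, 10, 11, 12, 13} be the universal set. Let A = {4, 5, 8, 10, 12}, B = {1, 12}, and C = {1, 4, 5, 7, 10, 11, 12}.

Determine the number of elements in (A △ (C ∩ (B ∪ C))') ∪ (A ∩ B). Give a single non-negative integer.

9

B ∪ C = {1, 4, 5, 7, 10, 11, 12}
C ∩ (B ∪ C) = {1, 4, 5, 7, 10, 11, 12}
(C ∩ (B ∪ C))' = {2, 3, 6, 8, 9, 13}
A △ (C ∩ (B ∪ C))' = {2, 3, 4, 5, 6, 9, 10, 12, 13}
A ∩ B = {12}
(A △ (C ∩ (B ∪ C))') ∪ (A ∩ B) = {2, 3, 4, 5, 6, 9, 10, 12, 13}
|(A △ (C ∩ (B ∪ C))') ∪ (A ∩ B)| = 9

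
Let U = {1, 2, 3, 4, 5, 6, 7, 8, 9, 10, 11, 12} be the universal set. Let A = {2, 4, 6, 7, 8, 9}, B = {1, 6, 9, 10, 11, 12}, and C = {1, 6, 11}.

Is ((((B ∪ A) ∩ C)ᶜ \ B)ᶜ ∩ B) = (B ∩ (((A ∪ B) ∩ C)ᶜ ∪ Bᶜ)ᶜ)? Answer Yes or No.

B ∪ A = {1, 2, 4, 6, 7, 8, 9, 10, 11, 12}
(B ∪ A) ∩ C = {1, 6, 11}
((B ∪ A) ∩ C)ᶜ = {2, 3, 4, 5, 7, 8, 9, 10, 12}
((B ∪ A) ∩ C)ᶜ \ B = {2, 3, 4, 5, 7, 8}
(((B ∪ A) ∩ C)ᶜ \ B)ᶜ = {1, 6, 9, 10, 11, 12}
(((B ∪ A) ∩ C)ᶜ \ B)ᶜ ∩ B = {1, 6, 9, 10, 11, 12}
A ∪ B = {1, 2, 4, 6, 7, 8, 9, 10, 11, 12}
(A ∪ B) ∩ C = {1, 6, 11}
((A ∪ B) ∩ C)ᶜ = {2, 3, 4, 5, 7, 8, 9, 10, 12}
Bᶜ = {2, 3, 4, 5, 7, 8}
((A ∪ B) ∩ C)ᶜ ∪ Bᶜ = {2, 3, 4, 5, 7, 8, 9, 10, 12}
(((A ∪ B) ∩ C)ᶜ ∪ Bᶜ)ᶜ = {1, 6, 11}
B ∩ (((A ∪ B) ∩ C)ᶜ ∪ Bᶜ)ᶜ = {1, 6, 11}
9 ∈ (((B ∪ A) ∩ C)ᶜ \ B)ᶜ ∩ B but 9 ∉ B ∩ (((A ∪ B) ∩ C)ᶜ ∪ Bᶜ)ᶜ, so they differ.

No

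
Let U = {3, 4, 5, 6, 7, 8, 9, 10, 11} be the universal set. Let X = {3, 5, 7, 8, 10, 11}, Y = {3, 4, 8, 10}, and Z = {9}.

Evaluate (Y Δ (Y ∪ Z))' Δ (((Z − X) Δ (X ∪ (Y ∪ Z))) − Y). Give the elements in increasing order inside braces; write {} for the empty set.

{3, 4, 6, 8, 10}

Y ∪ Z = {3, 4, 8, 9, 10}
Y Δ (Y ∪ Z) = {9}
(Y Δ (Y ∪ Z))' = {3, 4, 5, 6, 7, 8, 10, 11}
Z − X = {9}
X ∪ (Y ∪ Z) = {3, 4, 5, 7, 8, 9, 10, 11}
(Z − X) Δ (X ∪ (Y ∪ Z)) = {3, 4, 5, 7, 8, 10, 11}
((Z − X) Δ (X ∪ (Y ∪ Z))) − Y = {5, 7, 11}
(Y Δ (Y ∪ Z))' Δ (((Z − X) Δ (X ∪ (Y ∪ Z))) − Y) = {3, 4, 6, 8, 10}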